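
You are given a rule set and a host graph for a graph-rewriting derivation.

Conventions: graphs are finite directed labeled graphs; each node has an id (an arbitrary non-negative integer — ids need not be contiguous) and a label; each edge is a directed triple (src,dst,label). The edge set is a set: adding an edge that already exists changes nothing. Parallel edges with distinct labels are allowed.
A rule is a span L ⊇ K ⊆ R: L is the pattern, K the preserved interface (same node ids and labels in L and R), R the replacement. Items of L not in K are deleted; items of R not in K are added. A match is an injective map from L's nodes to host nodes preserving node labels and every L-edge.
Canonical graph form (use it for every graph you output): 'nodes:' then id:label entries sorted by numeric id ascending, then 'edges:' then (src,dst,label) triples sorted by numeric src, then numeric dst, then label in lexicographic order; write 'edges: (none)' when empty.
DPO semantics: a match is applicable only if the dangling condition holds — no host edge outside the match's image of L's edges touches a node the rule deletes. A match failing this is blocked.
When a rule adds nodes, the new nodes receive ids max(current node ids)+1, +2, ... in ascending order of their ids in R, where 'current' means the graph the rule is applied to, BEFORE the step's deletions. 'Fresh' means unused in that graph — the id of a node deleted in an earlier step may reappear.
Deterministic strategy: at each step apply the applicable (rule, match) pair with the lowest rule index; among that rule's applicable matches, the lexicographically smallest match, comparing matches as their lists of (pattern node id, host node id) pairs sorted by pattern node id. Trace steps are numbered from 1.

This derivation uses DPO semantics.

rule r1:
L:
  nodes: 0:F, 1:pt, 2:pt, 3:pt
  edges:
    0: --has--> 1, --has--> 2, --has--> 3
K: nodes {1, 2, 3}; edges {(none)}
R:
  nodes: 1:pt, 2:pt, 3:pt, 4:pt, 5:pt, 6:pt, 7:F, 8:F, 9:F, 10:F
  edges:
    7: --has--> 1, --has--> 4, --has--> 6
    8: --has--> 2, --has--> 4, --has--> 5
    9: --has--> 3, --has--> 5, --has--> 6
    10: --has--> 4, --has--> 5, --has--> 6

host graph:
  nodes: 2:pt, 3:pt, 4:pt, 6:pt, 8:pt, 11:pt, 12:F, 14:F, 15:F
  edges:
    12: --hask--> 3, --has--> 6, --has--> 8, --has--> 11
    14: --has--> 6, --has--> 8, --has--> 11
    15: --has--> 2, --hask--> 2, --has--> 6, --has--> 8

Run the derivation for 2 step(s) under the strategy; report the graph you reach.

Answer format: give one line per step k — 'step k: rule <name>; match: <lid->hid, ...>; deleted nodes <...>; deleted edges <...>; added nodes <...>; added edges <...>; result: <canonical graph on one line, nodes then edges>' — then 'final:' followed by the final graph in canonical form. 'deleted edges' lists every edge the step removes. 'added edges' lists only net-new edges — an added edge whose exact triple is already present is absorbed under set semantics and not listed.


step 1: rule r1; match: 0->14, 1->6, 2->8, 3->11; deleted nodes 14; deleted edges (14,6,has); (14,8,has); (14,11,has); added nodes 16, 17, 18, 19, 20, 21, 22; added edges (19,6,has); (19,16,has); (19,18,has); (20,8,has); (20,16,has); (20,17,has); (21,11,has); (21,17,has); (21,18,has); (22,16,has); (22,17,has); (22,18,has); result: nodes: 2:pt, 3:pt, 4:pt, 6:pt, 8:pt, 11:pt, 12:F, 15:F, 16:pt, 17:pt, 18:pt, 19:F, 20:F, 21:F, 22:F edges: (12,3,hask); (12,6,has); (12,8,has); (12,11,has); (15,2,has); (15,2,hask); (15,6,has); (15,8,has); (19,6,has); (19,16,has); (19,18,has); (20,8,has); (20,16,has); (20,17,has); (21,11,has); (21,17,has); (21,18,has); (22,16,has); (22,17,has); (22,18,has)
step 2: rule r1; match: 0->19, 1->6, 2->16, 3->18; deleted nodes 19; deleted edges (19,6,has); (19,16,has); (19,18,has); added nodes 23, 24, 25, 26, 27, 28, 29; added edges (26,6,has); (26,23,has); (26,25,has); (27,16,has); (27,23,has); (27,24,has); (28,18,has); (28,24,has); (28,25,has); (29,23,has); (29,24,has); (29,25,has); result: nodes: 2:pt, 3:pt, 4:pt, 6:pt, 8:pt, 11:pt, 12:F, 15:F, 16:pt, 17:pt, 18:pt, 20:F, 21:F, 22:F, 23:pt, 24:pt, 25:pt, 26:F, 27:F, 28:F, 29:F edges: (12,3,hask); (12,6,has); (12,8,has); (12,11,has); (15,2,has); (15,2,hask); (15,6,has); (15,8,has); (20,8,has); (20,16,has); (20,17,has); (21,11,has); (21,17,has); (21,18,has); (22,16,has); (22,17,has); (22,18,has); (26,6,has); (26,23,has); (26,25,has); (27,16,has); (27,23,has); (27,24,has); (28,18,has); (28,24,has); (28,25,has); (29,23,has); (29,24,has); (29,25,has)
final:
nodes: 2:pt, 3:pt, 4:pt, 6:pt, 8:pt, 11:pt, 12:F, 15:F, 16:pt, 17:pt, 18:pt, 20:F, 21:F, 22:F, 23:pt, 24:pt, 25:pt, 26:F, 27:F, 28:F, 29:F
edges: (12,3,hask); (12,6,has); (12,8,has); (12,11,has); (15,2,has); (15,2,hask); (15,6,has); (15,8,has); (20,8,has); (20,16,has); (20,17,has); (21,11,has); (21,17,has); (21,18,has); (22,16,has); (22,17,has); (22,18,has); (26,6,has); (26,23,has); (26,25,has); (27,16,has); (27,23,has); (27,24,has); (28,18,has); (28,24,has); (28,25,has); (29,23,has); (29,24,has); (29,25,has)


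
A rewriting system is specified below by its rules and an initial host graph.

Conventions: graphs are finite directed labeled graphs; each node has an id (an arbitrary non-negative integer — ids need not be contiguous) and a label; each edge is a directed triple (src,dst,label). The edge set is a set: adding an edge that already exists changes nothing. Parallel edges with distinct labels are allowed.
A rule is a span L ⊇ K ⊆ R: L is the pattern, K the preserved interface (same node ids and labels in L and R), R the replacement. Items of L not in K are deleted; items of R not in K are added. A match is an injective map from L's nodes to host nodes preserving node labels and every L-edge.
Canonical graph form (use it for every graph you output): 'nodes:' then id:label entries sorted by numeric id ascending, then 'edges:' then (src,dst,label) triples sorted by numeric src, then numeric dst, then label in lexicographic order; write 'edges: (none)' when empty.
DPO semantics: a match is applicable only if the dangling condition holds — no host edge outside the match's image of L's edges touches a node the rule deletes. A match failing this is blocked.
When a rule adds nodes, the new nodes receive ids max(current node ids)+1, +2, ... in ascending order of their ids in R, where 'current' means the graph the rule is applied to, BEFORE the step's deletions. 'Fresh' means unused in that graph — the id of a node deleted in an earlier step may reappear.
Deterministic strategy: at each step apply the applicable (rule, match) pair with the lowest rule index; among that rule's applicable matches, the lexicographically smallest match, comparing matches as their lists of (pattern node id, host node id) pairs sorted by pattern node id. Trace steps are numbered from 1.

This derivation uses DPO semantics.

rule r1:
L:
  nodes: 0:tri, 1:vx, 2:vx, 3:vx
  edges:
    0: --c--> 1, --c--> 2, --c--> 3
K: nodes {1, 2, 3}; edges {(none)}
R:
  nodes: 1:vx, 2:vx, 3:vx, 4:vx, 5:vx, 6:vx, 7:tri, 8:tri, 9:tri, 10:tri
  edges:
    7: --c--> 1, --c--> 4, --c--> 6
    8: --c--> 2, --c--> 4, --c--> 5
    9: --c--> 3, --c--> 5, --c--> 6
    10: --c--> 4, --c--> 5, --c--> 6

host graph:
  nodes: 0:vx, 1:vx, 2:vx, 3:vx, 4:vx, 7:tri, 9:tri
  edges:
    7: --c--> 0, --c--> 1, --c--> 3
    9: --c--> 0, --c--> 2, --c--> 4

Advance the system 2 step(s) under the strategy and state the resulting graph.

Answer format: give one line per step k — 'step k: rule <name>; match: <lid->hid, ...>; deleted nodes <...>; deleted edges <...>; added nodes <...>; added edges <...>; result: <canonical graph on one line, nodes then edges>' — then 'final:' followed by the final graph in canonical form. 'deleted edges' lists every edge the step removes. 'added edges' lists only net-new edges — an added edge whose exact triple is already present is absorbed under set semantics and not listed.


step 1: rule r1; match: 0->7, 1->0, 2->1, 3->3; deleted nodes 7; deleted edges (7,0,c); (7,1,c); (7,3,c); added nodes 10, 11, 12, 13, 14, 15, 16; added edges (13,0,c); (13,10,c); (13,12,c); (14,1,c); (14,10,c); (14,11,c); (15,3,c); (15,11,c); (15,12,c); (16,10,c); (16,11,c); (16,12,c); result: nodes: 0:vx, 1:vx, 2:vx, 3:vx, 4:vx, 9:tri, 10:vx, 11:vx, 12:vx, 13:tri, 14:tri, 15:tri, 16:tri edges: (9,0,c); (9,2,c); (9,4,c); (13,0,c); (13,10,c); (13,12,c); (14,1,c); (14,10,c); (14,11,c); (15,3,c); (15,11,c); (15,12,c); (16,10,c); (16,11,c); (16,12,c)
step 2: rule r1; match: 0->9, 1->0, 2->2, 3->4; deleted nodes 9; deleted edges (9,0,c); (9,2,c); (9,4,c); added nodes 17, 18, 19, 20, 21, 22, 23; added edges (20,0,c); (20,17,c); (20,19,c); (21,2,c); (21,17,c); (21,18,c); (22,4,c); (22,18,c); (22,19,c); (23,17,c); (23,18,c); (23,19,c); result: nodes: 0:vx, 1:vx, 2:vx, 3:vx, 4:vx, 10:vx, 11:vx, 12:vx, 13:tri, 14:tri, 15:tri, 16:tri, 17:vx, 18:vx, 19:vx, 20:tri, 21:tri, 22:tri, 23:tri edges: (13,0,c); (13,10,c); (13,12,c); (14,1,c); (14,10,c); (14,11,c); (15,3,c); (15,11,c); (15,12,c); (16,10,c); (16,11,c); (16,12,c); (20,0,c); (20,17,c); (20,19,c); (21,2,c); (21,17,c); (21,18,c); (22,4,c); (22,18,c); (22,19,c); (23,17,c); (23,18,c); (23,19,c)
final:
nodes: 0:vx, 1:vx, 2:vx, 3:vx, 4:vx, 10:vx, 11:vx, 12:vx, 13:tri, 14:tri, 15:tri, 16:tri, 17:vx, 18:vx, 19:vx, 20:tri, 21:tri, 22:tri, 23:tri
edges: (13,0,c); (13,10,c); (13,12,c); (14,1,c); (14,10,c); (14,11,c); (15,3,c); (15,11,c); (15,12,c); (16,10,c); (16,11,c); (16,12,c); (20,0,c); (20,17,c); (20,19,c); (21,2,c); (21,17,c); (21,18,c); (22,4,c); (22,18,c); (22,19,c); (23,17,c); (23,18,c); (23,19,c)


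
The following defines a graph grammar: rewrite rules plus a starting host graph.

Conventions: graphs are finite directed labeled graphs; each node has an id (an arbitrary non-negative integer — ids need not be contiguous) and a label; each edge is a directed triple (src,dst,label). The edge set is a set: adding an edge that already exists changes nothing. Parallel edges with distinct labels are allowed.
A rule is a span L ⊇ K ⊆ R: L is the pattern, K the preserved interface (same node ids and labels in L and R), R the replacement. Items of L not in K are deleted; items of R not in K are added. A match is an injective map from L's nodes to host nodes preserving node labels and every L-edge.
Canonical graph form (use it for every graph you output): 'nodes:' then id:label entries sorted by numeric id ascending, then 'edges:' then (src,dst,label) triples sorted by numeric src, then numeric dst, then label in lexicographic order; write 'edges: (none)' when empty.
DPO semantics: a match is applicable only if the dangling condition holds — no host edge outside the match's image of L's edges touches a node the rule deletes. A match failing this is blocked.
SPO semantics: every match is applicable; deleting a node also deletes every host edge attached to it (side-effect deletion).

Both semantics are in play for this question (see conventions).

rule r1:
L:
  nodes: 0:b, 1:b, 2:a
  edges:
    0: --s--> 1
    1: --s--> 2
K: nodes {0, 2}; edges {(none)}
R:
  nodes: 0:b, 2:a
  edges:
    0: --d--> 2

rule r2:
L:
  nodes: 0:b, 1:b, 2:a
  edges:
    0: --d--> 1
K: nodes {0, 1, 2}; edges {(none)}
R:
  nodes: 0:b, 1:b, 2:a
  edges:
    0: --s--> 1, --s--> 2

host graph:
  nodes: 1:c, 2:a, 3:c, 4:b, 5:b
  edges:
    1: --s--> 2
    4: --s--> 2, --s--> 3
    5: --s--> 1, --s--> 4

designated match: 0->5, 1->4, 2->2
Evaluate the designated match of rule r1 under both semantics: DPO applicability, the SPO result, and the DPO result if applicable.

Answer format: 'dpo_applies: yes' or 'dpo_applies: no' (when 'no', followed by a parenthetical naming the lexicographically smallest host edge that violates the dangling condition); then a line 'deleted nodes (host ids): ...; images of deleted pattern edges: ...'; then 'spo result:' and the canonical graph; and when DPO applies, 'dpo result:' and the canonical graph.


dpo_applies: no
(the rule deletes node 4, which keeps host edge (4,3,s) outside the match image — the dangling condition fails, DPO blocks; SPO proceeds and side-deletes such edges)
deleted nodes (host ids): 4; images of deleted pattern edges: (4,2,s); (5,4,s)
spo result:
nodes: 1:c, 2:a, 3:c, 5:b
edges: (1,2,s); (5,1,s); (5,2,d)


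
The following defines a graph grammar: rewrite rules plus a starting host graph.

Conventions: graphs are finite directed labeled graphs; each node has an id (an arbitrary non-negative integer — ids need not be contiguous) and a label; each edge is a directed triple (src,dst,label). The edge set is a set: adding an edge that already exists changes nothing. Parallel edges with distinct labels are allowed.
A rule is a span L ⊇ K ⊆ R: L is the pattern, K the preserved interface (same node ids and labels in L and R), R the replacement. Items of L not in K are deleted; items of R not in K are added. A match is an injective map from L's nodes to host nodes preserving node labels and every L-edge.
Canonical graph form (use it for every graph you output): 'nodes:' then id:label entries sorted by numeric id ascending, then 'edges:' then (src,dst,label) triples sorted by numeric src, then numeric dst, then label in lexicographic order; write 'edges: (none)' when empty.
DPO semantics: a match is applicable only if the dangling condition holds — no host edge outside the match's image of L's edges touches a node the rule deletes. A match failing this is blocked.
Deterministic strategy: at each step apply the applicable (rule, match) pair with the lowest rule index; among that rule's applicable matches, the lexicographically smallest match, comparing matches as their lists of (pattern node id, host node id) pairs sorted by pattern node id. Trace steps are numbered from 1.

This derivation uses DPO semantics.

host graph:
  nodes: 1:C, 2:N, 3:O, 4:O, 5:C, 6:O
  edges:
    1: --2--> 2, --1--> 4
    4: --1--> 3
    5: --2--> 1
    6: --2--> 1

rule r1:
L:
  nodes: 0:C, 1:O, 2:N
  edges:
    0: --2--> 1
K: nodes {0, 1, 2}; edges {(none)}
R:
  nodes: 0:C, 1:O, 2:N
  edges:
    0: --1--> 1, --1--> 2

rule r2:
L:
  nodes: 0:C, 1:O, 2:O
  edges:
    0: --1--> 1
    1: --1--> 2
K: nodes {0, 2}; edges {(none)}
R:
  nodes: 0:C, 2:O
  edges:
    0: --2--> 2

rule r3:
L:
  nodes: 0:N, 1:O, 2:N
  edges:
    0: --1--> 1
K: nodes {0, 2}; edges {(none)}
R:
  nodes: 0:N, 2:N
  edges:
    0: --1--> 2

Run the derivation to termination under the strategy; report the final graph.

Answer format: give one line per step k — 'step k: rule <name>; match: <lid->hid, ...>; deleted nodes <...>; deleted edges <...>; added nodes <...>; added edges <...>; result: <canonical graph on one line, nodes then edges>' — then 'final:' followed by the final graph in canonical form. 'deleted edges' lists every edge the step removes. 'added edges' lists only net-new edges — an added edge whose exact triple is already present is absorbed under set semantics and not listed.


step 1: rule r2; match: 0->1, 1->4, 2->3; deleted nodes 4; deleted edges (1,4,1); (4,3,1); added nodes (none); added edges (1,3,2); result: nodes: 1:C, 2:N, 3:O, 5:C, 6:O edges: (1,2,2); (1,3,2); (5,1,2); (6,1,2)
step 2: rule r1; match: 0->1, 1->3, 2->2; deleted nodes (none); deleted edges (1,3,2); added nodes (none); added edges (1,2,1); (1,3,1); result: nodes: 1:C, 2:N, 3:O, 5:C, 6:O edges: (1,2,1); (1,2,2); (1,3,1); (5,1,2); (6,1,2)
final:
nodes: 1:C, 2:N, 3:O, 5:C, 6:O
edges: (1,2,1); (1,2,2); (1,3,1); (5,1,2); (6,1,2)


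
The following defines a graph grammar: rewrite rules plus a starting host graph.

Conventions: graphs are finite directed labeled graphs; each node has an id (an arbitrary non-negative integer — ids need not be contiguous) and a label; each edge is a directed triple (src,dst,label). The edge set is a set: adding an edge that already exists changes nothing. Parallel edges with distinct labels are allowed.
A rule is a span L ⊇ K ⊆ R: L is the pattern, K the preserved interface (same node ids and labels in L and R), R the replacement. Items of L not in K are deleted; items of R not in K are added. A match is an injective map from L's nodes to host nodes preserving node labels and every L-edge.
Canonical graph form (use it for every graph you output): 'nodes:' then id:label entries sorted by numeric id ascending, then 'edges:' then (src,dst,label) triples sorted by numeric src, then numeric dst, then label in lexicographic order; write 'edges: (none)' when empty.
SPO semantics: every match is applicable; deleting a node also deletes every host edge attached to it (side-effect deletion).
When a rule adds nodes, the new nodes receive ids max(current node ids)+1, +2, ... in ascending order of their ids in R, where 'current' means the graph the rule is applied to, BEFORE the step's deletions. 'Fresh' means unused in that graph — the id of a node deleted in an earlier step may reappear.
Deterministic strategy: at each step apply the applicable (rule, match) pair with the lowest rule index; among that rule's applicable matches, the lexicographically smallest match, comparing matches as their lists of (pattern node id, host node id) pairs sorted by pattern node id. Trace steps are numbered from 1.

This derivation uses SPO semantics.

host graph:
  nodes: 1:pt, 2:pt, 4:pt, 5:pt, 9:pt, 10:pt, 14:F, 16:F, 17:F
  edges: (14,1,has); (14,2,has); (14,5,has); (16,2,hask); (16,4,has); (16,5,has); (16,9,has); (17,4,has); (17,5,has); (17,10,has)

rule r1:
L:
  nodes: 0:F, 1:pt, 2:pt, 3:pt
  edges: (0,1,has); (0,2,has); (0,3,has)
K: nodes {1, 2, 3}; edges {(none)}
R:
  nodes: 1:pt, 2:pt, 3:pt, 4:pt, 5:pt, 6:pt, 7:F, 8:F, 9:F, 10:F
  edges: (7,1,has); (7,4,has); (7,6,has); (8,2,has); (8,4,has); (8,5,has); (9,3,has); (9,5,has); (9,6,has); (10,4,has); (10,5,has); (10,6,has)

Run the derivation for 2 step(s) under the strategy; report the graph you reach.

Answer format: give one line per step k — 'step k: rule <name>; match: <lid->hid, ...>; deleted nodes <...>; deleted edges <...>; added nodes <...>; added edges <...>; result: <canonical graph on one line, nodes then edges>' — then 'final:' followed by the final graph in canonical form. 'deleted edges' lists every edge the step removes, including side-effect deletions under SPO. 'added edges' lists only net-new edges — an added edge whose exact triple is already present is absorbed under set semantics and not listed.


step 1: rule r1; match: 0->14, 1->1, 2->2, 3->5; deleted nodes 14; deleted edges (14,1,has); (14,2,has); (14,5,has); added nodes 18, 19, 20, 21, 22, 23, 24; added edges (21,1,has); (21,18,has); (21,20,has); (22,2,has); (22,18,has); (22,19,has); (23,5,has); (23,19,has); (23,20,has); (24,18,has); (24,19,has); (24,20,has); result: nodes: 1:pt, 2:pt, 4:pt, 5:pt, 9:pt, 10:pt, 16:F, 17:F, 18:pt, 19:pt, 20:pt, 21:F, 22:F, 23:F, 24:F edges: (16,2,hask); (16,4,has); (16,5,has); (16,9,has); (17,4,has); (17,5,has); (17,10,has); (21,1,has); (21,18,has); (21,20,has); (22,2,has); (22,18,has); (22,19,has); (23,5,has); (23,19,has); (23,20,has); (24,18,has); (24,19,has); (24,20,has)
step 2: rule r1; match: 0->16, 1->4, 2->5, 3->9; deleted nodes 16; deleted edges (16,2,hask); (16,4,has); (16,5,has); (16,9,has); added nodes 25, 26, 27, 28, 29, 30, 31; added edges (28,4,has); (28,25,has); (28,27,has); (29,5,has); (29,25,has); (29,26,has); (30,9,has); (30,26,has); (30,27,has); (31,25,has); (31,26,has); (31,27,has); result: nodes: 1:pt, 2:pt, 4:pt, 5:pt, 9:pt, 10:pt, 17:F, 18:pt, 19:pt, 20:pt, 21:F, 22:F, 23:F, 24:F, 25:pt, 26:pt, 27:pt, 28:F, 29:F, 30:F, 31:F edges: (17,4,has); (17,5,has); (17,10,has); (21,1,has); (21,18,has); (21,20,has); (22,2,has); (22,18,has); (22,19,has); (23,5,has); (23,19,has); (23,20,has); (24,18,has); (24,19,has); (24,20,has); (28,4,has); (28,25,has); (28,27,has); (29,5,has); (29,25,has); (29,26,has); (30,9,has); (30,26,has); (30,27,has); (31,25,has); (31,26,has); (31,27,has)
final:
nodes: 1:pt, 2:pt, 4:pt, 5:pt, 9:pt, 10:pt, 17:F, 18:pt, 19:pt, 20:pt, 21:F, 22:F, 23:F, 24:F, 25:pt, 26:pt, 27:pt, 28:F, 29:F, 30:F, 31:F
edges: (17,4,has); (17,5,has); (17,10,has); (21,1,has); (21,18,has); (21,20,has); (22,2,has); (22,18,has); (22,19,has); (23,5,has); (23,19,has); (23,20,has); (24,18,has); (24,19,has); (24,20,has); (28,4,has); (28,25,has); (28,27,has); (29,5,has); (29,25,has); (29,26,has); (30,9,has); (30,26,has); (30,27,has); (31,25,has); (31,26,has); (31,27,has)


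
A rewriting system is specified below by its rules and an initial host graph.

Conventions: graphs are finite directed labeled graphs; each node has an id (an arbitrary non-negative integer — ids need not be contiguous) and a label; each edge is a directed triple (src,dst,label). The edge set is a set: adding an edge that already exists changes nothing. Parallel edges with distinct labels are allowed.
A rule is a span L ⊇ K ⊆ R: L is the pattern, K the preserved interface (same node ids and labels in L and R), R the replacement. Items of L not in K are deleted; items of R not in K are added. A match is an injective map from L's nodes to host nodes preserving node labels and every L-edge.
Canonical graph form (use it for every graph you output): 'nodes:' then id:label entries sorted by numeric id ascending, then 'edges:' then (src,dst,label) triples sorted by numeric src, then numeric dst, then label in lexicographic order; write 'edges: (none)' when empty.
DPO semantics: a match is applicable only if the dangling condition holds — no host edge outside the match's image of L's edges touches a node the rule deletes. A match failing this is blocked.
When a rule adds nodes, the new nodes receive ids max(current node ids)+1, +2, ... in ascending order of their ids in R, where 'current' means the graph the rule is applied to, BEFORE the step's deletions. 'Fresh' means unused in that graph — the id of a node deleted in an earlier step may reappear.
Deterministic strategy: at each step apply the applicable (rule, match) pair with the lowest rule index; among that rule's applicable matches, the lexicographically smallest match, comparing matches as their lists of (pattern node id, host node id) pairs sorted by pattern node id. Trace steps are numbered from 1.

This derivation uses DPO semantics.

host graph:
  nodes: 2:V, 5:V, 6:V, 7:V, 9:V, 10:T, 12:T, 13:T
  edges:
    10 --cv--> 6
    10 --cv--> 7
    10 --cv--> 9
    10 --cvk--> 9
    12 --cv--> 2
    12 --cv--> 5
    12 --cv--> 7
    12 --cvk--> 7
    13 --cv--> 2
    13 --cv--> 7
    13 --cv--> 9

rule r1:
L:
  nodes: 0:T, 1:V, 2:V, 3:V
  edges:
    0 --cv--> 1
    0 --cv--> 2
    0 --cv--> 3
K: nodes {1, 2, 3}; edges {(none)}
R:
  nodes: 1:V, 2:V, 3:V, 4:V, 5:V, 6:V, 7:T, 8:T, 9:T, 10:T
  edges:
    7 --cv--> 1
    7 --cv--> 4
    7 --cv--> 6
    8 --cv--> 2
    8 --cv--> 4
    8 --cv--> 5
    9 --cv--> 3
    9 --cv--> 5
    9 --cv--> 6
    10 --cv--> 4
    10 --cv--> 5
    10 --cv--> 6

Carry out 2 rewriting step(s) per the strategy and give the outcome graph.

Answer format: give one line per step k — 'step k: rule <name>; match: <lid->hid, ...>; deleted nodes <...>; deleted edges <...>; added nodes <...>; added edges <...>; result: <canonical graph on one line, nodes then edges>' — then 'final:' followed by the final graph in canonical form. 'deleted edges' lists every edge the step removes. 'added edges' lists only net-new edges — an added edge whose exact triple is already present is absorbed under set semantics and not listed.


step 1: rule r1; match: 0->13, 1->2, 2->7, 3->9; deleted nodes 13; deleted edges (13,2,cv); (13,7,cv); (13,9,cv); added nodes 14, 15, 16, 17, 18, 19, 20; added edges (17,2,cv); (17,14,cv); (17,16,cv); (18,7,cv); (18,14,cv); (18,15,cv); (19,9,cv); (19,15,cv); (19,16,cv); (20,14,cv); (20,15,cv); (20,16,cv); result: nodes: 2:V, 5:V, 6:V, 7:V, 9:V, 10:T, 12:T, 14:V, 15:V, 16:V, 17:T, 18:T, 19:T, 20:T edges: (10,6,cv); (10,7,cv); (10,9,cv); (10,9,cvk); (12,2,cv); (12,5,cv); (12,7,cv); (12,7,cvk); (17,2,cv); (17,14,cv); (17,16,cv); (18,7,cv); (18,14,cv); (18,15,cv); (19,9,cv); (19,15,cv); (19,16,cv); (20,14,cv); (20,15,cv); (20,16,cv)
step 2: rule r1; match: 0->17, 1->2, 2->14, 3->16; deleted nodes 17; deleted edges (17,2,cv); (17,14,cv); (17,16,cv); added nodes 21, 22, 23, 24, 25, 26, 27; added edges (24,2,cv); (24,21,cv); (24,23,cv); (25,14,cv); (25,21,cv); (25,22,cv); (26,16,cv); (26,22,cv); (26,23,cv); (27,21,cv); (27,22,cv); (27,23,cv); result: nodes: 2:V, 5:V, 6:V, 7:V, 9:V, 10:T, 12:T, 14:V, 15:V, 16:V, 18:T, 19:T, 20:T, 21:V, 22:V, 23:V, 24:T, 25:T, 26:T, 27:T edges: (10,6,cv); (10,7,cv); (10,9,cv); (10,9,cvk); (12,2,cv); (12,5,cv); (12,7,cv); (12,7,cvk); (18,7,cv); (18,14,cv); (18,15,cv); (19,9,cv); (19,15,cv); (19,16,cv); (20,14,cv); (20,15,cv); (20,16,cv); (24,2,cv); (24,21,cv); (24,23,cv); (25,14,cv); (25,21,cv); (25,22,cv); (26,16,cv); (26,22,cv); (26,23,cv); (27,21,cv); (27,22,cv); (27,23,cv)
final:
nodes: 2:V, 5:V, 6:V, 7:V, 9:V, 10:T, 12:T, 14:V, 15:V, 16:V, 18:T, 19:T, 20:T, 21:V, 22:V, 23:V, 24:T, 25:T, 26:T, 27:T
edges: (10,6,cv); (10,7,cv); (10,9,cv); (10,9,cvk); (12,2,cv); (12,5,cv); (12,7,cv); (12,7,cvk); (18,7,cv); (18,14,cv); (18,15,cv); (19,9,cv); (19,15,cv); (19,16,cv); (20,14,cv); (20,15,cv); (20,16,cv); (24,2,cv); (24,21,cv); (24,23,cv); (25,14,cv); (25,21,cv); (25,22,cv); (26,16,cv); (26,22,cv); (26,23,cv); (27,21,cv); (27,22,cv); (27,23,cv)


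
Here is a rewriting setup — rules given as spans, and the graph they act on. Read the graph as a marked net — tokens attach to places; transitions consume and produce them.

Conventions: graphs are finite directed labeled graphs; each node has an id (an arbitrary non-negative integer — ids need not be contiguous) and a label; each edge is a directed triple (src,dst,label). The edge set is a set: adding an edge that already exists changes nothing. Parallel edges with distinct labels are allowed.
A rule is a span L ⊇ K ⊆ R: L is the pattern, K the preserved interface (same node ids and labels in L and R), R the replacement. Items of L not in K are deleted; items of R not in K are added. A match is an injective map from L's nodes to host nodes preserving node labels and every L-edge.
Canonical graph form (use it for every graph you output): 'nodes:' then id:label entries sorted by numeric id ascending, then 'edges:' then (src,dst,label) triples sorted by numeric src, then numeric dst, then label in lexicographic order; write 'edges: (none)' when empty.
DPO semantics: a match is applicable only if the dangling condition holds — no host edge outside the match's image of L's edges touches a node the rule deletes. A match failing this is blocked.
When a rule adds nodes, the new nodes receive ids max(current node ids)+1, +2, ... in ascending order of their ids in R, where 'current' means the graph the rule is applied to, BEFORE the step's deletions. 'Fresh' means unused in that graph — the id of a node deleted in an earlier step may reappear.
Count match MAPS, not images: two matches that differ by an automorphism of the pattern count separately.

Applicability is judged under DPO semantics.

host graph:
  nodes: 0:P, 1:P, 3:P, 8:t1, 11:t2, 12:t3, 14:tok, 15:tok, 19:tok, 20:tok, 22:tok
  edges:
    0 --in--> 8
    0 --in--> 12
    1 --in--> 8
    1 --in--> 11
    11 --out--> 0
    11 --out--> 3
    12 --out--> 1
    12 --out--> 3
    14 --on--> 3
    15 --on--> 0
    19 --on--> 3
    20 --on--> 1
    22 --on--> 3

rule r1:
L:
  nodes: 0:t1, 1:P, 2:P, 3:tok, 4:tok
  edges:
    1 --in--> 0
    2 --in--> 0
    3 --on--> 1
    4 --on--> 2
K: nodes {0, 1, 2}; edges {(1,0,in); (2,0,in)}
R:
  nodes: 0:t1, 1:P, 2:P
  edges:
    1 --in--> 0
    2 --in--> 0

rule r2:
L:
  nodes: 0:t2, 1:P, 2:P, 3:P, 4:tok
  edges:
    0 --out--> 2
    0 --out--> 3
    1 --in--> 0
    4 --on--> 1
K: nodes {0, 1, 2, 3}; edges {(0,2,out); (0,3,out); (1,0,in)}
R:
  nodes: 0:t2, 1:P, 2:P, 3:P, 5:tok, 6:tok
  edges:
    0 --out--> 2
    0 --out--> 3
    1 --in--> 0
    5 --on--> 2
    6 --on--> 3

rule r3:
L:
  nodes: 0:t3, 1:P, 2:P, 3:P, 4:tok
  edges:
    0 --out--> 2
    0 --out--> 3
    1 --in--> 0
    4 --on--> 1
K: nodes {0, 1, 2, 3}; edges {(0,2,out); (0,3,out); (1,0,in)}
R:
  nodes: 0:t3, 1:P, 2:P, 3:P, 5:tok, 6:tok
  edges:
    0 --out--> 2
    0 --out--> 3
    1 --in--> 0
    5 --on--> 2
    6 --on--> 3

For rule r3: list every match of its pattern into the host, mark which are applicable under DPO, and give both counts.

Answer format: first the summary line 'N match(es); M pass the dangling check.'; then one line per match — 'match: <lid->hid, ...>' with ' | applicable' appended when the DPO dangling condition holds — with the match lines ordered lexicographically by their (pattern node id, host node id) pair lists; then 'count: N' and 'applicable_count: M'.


2 match(es); 2 pass the dangling check.
match: 0->12, 1->0, 2->1, 3->3, 4->15 | applicable
match: 0->12, 1->0, 2->3, 3->1, 4->15 | applicable
count: 2
applicable_count: 2


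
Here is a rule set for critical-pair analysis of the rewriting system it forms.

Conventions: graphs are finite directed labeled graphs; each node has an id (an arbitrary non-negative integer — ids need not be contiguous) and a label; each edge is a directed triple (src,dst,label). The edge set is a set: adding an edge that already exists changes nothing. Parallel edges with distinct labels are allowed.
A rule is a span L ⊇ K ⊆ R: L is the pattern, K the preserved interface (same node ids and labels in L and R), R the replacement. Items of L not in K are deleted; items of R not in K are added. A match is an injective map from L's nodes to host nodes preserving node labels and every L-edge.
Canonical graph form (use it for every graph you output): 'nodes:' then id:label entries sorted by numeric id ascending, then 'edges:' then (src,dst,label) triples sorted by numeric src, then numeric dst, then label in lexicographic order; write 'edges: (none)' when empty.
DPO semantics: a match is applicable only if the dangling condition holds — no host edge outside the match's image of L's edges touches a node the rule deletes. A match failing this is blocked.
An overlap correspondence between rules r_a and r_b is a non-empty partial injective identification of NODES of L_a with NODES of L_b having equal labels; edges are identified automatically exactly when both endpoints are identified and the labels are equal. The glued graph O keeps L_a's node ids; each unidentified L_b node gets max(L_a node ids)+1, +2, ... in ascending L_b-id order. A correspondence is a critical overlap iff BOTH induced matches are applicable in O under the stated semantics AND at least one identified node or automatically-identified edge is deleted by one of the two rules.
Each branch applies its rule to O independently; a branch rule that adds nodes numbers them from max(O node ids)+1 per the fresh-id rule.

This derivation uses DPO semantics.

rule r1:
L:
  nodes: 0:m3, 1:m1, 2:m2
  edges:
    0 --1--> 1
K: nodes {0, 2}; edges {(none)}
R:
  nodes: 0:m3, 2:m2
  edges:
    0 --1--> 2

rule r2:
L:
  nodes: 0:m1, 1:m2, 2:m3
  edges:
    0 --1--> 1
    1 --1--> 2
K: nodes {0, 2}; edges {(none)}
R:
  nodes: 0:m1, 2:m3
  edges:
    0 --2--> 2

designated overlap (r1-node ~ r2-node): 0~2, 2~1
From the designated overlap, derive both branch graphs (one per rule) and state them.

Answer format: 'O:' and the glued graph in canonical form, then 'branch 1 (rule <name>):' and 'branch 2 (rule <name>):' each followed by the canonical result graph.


O:
nodes: 0:m3, 1:m1, 2:m2, 3:m1
edges: (0,1,1); (2,0,1); (3,2,1)
branch 1 (rule r1):
nodes: 0:m3, 2:m2, 3:m1
edges: (0,2,1); (2,0,1); (3,2,1)
branch 2 (rule r2):
nodes: 0:m3, 1:m1, 3:m1
edges: (0,1,1); (3,0,2)


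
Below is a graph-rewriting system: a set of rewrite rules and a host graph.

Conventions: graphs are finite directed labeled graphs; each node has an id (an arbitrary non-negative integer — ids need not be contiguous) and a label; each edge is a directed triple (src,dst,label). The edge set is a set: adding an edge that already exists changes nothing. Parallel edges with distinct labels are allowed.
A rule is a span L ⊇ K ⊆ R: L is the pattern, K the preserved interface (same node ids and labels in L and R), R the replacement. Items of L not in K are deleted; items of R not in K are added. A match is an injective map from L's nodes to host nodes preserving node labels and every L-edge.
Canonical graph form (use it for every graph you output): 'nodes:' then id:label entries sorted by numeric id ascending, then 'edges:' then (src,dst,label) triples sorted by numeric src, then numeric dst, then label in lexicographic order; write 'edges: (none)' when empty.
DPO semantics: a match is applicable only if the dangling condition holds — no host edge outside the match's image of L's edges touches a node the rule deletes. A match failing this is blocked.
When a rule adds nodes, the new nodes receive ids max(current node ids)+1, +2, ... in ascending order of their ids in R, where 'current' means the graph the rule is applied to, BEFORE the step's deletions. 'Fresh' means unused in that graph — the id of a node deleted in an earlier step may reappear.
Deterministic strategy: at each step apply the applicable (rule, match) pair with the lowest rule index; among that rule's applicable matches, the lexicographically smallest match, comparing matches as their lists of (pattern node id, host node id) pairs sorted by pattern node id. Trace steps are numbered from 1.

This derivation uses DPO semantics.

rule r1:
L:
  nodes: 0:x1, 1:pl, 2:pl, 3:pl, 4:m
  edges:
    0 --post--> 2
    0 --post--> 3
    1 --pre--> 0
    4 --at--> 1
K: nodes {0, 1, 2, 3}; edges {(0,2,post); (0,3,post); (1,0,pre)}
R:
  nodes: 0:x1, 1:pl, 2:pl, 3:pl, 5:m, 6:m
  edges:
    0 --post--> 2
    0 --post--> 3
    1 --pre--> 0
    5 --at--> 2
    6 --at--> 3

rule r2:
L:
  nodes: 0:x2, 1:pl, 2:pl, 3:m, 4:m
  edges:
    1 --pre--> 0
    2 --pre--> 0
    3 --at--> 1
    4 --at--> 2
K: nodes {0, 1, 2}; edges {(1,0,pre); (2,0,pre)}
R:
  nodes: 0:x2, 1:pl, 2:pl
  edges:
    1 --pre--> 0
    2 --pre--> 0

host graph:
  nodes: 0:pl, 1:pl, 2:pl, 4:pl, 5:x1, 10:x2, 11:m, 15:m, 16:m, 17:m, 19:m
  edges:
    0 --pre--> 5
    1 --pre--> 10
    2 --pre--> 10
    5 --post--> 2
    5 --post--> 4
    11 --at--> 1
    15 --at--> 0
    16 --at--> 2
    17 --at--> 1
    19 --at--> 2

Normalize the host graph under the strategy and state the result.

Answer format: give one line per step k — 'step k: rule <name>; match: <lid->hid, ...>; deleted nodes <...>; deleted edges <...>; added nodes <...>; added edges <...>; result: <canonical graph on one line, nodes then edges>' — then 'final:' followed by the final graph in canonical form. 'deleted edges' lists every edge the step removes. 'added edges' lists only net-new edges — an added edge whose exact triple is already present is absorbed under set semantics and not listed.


step 1: rule r1; match: 0->5, 1->0, 2->2, 3->4, 4->15; deleted nodes 15; deleted edges (15,0,at); added nodes 20, 21; added edges (20,2,at); (21,4,at); result: nodes: 0:pl, 1:pl, 2:pl, 4:pl, 5:x1, 10:x2, 11:m, 16:m, 17:m, 19:m, 20:m, 21:m edges: (0,5,pre); (1,10,pre); (2,10,pre); (5,2,post); (5,4,post); (11,1,at); (16,2,at); (17,1,at); (19,2,at); (20,2,at); (21,4,at)
step 2: rule r2; match: 0->10, 1->1, 2->2, 3->11, 4->16; deleted nodes 11, 16; deleted edges (11,1,at); (16,2,at); added nodes (none); added edges (none); result: nodes: 0:pl, 1:pl, 2:pl, 4:pl, 5:x1, 10:x2, 17:m, 19:m, 20:m, 21:m edges: (0,5,pre); (1,10,pre); (2,10,pre); (5,2,post); (5,4,post); (17,1,at); (19,2,at); (20,2,at); (21,4,at)
step 3: rule r2; match: 0->10, 1->1, 2->2, 3->17, 4->19; deleted nodes 17, 19; deleted edges (17,1,at); (19,2,at); added nodes (none); added edges (none); result: nodes: 0:pl, 1:pl, 2:pl, 4:pl, 5:x1, 10:x2, 20:m, 21:m edges: (0,5,pre); (1,10,pre); (2,10,pre); (5,2,post); (5,4,post); (20,2,at); (21,4,at)
final:
nodes: 0:pl, 1:pl, 2:pl, 4:pl, 5:x1, 10:x2, 20:m, 21:m
edges: (0,5,pre); (1,10,pre); (2,10,pre); (5,2,post); (5,4,post); (20,2,at); (21,4,at)


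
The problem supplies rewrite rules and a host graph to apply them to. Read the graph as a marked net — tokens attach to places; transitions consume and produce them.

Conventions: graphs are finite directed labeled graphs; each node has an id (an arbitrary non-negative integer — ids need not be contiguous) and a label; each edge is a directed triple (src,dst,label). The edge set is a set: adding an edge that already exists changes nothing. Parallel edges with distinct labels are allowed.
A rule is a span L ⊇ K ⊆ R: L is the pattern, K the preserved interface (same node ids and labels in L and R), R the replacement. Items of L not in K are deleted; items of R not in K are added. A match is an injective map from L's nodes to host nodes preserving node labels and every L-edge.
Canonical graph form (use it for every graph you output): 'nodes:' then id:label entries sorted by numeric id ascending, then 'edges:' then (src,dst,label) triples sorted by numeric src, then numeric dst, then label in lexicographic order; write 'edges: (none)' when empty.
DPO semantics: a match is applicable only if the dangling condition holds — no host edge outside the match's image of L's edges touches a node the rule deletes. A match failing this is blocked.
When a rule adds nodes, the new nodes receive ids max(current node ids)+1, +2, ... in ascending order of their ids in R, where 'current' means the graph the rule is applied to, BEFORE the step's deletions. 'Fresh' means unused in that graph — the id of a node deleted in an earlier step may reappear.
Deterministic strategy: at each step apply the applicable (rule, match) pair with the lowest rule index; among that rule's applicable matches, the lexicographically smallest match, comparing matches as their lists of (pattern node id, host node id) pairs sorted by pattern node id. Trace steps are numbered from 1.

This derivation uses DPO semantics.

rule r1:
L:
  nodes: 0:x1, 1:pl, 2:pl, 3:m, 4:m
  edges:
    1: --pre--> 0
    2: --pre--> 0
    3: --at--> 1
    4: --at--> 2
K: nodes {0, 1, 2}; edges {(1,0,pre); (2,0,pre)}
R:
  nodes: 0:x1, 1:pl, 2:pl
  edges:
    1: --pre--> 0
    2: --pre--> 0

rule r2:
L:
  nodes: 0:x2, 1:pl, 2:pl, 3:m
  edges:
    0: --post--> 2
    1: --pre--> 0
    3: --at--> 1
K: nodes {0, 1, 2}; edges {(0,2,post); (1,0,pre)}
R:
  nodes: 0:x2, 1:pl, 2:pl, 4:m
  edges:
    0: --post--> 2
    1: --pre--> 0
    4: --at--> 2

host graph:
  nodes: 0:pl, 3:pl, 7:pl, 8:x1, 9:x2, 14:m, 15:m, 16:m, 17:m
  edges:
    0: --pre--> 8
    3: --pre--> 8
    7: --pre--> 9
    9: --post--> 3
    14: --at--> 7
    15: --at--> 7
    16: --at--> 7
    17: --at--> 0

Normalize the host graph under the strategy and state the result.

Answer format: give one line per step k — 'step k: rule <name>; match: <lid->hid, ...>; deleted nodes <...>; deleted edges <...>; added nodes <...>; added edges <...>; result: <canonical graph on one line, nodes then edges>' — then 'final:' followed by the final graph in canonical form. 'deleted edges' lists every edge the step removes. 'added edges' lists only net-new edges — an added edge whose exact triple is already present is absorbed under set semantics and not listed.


step 1: rule r2; match: 0->9, 1->7, 2->3, 3->14; deleted nodes 14; deleted edges (14,7,at); added nodes 18; added edges (18,3,at); result: nodes: 0:pl, 3:pl, 7:pl, 8:x1, 9:x2, 15:m, 16:m, 17:m, 18:m edges: (0,8,pre); (3,8,pre); (7,9,pre); (9,3,post); (15,7,at); (16,7,at); (17,0,at); (18,3,at)
step 2: rule r1; match: 0->8, 1->0, 2->3, 3->17, 4->18; deleted nodes 17, 18; deleted edges (17,0,at); (18,3,at); added nodes (none); added edges (none); result: nodes: 0:pl, 3:pl, 7:pl, 8:x1, 9:x2, 15:m, 16:m edges: (0,8,pre); (3,8,pre); (7,9,pre); (9,3,post); (15,7,at); (16,7,at)
step 3: rule r2; match: 0->9, 1->7, 2->3, 3->15; deleted nodes 15; deleted edges (15,7,at); added nodes 17; added edges (17,3,at); result: nodes: 0:pl, 3:pl, 7:pl, 8:x1, 9:x2, 16:m, 17:m edges: (0,8,pre); (3,8,pre); (7,9,pre); (9,3,post); (16,7,at); (17,3,at)
step 4: rule r2; match: 0->9, 1->7, 2->3, 3->16; deleted nodes 16; deleted edges (16,7,at); added nodes 18; added edges (18,3,at); result: nodes: 0:pl, 3:pl, 7:pl, 8:x1, 9:x2, 17:m, 18:m edges: (0,8,pre); (3,8,pre); (7,9,pre); (9,3,post); (17,3,at); (18,3,at)
final:
nodes: 0:pl, 3:pl, 7:pl, 8:x1, 9:x2, 17:m, 18:m
edges: (0,8,pre); (3,8,pre); (7,9,pre); (9,3,post); (17,3,at); (18,3,at)


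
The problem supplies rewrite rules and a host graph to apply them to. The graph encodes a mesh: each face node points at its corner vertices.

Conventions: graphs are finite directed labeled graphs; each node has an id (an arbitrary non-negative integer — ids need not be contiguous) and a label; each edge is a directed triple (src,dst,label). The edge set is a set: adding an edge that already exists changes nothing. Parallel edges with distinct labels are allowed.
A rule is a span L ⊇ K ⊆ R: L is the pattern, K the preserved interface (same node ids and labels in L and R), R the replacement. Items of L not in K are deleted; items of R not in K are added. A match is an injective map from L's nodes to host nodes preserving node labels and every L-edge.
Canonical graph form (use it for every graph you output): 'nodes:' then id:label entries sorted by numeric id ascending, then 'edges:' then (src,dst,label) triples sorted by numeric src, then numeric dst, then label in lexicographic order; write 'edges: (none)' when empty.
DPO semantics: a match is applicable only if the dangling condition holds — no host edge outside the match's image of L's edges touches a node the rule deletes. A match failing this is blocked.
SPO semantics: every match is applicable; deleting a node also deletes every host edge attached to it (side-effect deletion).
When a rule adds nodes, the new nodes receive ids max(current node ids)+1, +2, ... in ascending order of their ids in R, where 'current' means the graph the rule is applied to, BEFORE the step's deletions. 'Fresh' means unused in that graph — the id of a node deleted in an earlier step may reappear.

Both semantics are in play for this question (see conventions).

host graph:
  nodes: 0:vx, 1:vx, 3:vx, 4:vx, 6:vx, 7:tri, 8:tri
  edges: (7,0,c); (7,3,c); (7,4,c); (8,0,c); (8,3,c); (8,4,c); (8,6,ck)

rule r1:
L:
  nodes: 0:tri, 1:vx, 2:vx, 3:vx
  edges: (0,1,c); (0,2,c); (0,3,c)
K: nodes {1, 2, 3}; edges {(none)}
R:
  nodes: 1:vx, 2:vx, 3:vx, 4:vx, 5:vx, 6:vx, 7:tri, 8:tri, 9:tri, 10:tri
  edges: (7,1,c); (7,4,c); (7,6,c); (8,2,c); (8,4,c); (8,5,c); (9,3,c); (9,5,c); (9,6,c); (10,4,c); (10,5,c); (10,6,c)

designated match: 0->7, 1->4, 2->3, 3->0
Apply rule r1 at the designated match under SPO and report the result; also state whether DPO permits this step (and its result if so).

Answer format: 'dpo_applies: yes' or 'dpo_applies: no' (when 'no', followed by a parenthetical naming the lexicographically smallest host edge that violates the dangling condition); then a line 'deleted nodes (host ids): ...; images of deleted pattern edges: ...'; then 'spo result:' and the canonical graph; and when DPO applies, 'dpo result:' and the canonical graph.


dpo_applies: yes
deleted nodes (host ids): 7; images of deleted pattern edges: (7,0,c); (7,3,c); (7,4,c)
spo result:
nodes: 0:vx, 1:vx, 3:vx, 4:vx, 6:vx, 8:tri, 9:vx, 10:vx, 11:vx, 12:tri, 13:tri, 14:tri, 15:tri
edges: (8,0,c); (8,3,c); (8,4,c); (8,6,ck); (12,4,c); (12,9,c); (12,11,c); (13,3,c); (13,9,c); (13,10,c); (14,0,c); (14,10,c); (14,11,c); (15,9,c); (15,10,c); (15,11,c)
dpo result:
nodes: 0:vx, 1:vx, 3:vx, 4:vx, 6:vx, 8:tri, 9:vx, 10:vx, 11:vx, 12:tri, 13:tri, 14:tri, 15:tri
edges: (8,0,c); (8,3,c); (8,4,c); (8,6,ck); (12,4,c); (12,9,c); (12,11,c); (13,3,c); (13,9,c); (13,10,c); (14,0,c); (14,10,c); (14,11,c); (15,9,c); (15,10,c); (15,11,c)
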